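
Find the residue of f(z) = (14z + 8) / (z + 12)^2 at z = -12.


Step 1: Pole of order 2 at z = -12
Step 2: Res = lim d/dz [(z + 12)^2 * f(z)] as z -> -12
Step 3: (z + 12)^2 * f(z) = 14z + 8
Step 4: d/dz[14z + 8] = 14

14


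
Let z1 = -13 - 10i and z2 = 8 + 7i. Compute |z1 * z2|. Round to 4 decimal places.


Step 1: |z1| = sqrt((-13)^2 + (-10)^2) = sqrt(269)
Step 2: |z2| = sqrt(8^2 + 7^2) = sqrt(113)
Step 3: |z1*z2| = |z1|*|z2| = sqrt(269) * sqrt(113) = sqrt(269 * 113) = sqrt(30397)
Step 4: = 174.3474

174.3474


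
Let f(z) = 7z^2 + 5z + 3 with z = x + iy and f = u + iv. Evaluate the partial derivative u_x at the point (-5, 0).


Step 1: f(z) = 7(x+iy)^2 + 5(x+iy) + 3
Step 2: u = 7(x^2 - y^2) + 5x + 3
Step 3: u_x = 14x + 5
Step 4: At (-5, 0): u_x = -70 + 5 = -65

-65


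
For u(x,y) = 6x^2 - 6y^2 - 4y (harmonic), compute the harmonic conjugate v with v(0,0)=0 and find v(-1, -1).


Step 1: v_x = -u_y = 12y + 4
Step 2: v_y = u_x = 12x + 0
Step 3: v = 12xy + 4x + C
Step 4: v(0,0) = 0 => C = 0
Step 5: v(-1, -1) = 8

8


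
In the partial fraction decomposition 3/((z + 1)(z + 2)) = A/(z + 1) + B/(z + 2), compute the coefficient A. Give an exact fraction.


Step 1: Multiply both sides by (z + 1) and set z = -1
Step 2: A = 3 / (-1 + 2)
Step 3: A = 3 / 1
Step 4: A = 3

3


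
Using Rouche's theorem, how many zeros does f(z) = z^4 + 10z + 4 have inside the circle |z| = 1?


Step 1: On |z| = 1 the three terms have sizes |z^4| = 1^4 = 1, |10z| = 10*1 = 10, |4| = 4
Step 2: The dominant term is g(z) = 10z; let h(z) = z^4 + 4 so f = g + h
Step 3: On |z| = 1: |g| = 10 and |h| <= 1 + 4 = 5
Step 4: Since 10 > 5, |h| < |g| on |z| = 1, so by Rouche f has the same number of zeros as g inside |z| < 1
Step 5: g(z) = 10z has 1 zero (at the origin, multiplicity 1) inside |z| < 1. Answer = 1

1


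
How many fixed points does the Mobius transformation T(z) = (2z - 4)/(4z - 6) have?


Step 1: Fixed points satisfy T(z) = z
Step 2: 4z^2 - 8z + 4 = 0
Step 3: Discriminant = (-8)^2 - 4*4*4 = 0
Step 4: Number of fixed points = 1

1


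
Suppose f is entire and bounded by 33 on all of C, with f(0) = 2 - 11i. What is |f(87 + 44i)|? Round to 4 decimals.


Step 1: By Liouville's theorem, a bounded entire function is constant.
Step 2: f(z) = f(0) = 2 - 11i for all z.
Step 3: |f(w)| = |2 - 11i| = sqrt(4 + 121)
Step 4: = 11.1803

11.1803


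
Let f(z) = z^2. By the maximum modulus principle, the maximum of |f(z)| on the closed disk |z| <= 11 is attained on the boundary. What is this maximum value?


Step 1: On |z| = 11, |f(z)| = |z|^2 = 11^2
Step 2: By maximum modulus principle, maximum is on boundary.
Step 3: Maximum = 121 = 121

121


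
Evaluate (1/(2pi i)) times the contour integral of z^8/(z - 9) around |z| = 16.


Step 1: f(z) = z^8, a = 9 is inside |z| = 16
Step 2: By Cauchy integral formula: (1/(2pi*i)) * integral = f(a)
Step 3: f(9) = 9^8 = 43046721

43046721


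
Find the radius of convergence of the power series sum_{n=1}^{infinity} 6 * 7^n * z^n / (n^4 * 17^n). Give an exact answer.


Step 1: General term a_n = 6 * 7^n / (n^4 * 17^n)
Step 2: By the root test, |a_n|^(1/n) = 6^(1/n) * 7 / (n^(4/n) * 17) -> 7/17 as n -> infinity (since 6^(1/n) -> 1 and n^(4/n) -> 1)
Step 3: R = 1/lim|a_n|^(1/n) = 17/7

17/7


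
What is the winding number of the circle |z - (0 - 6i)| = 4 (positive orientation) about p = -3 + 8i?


Step 1: Center c = (0, -6), radius = 4
Step 2: |p - c|^2 = (-3)^2 + 14^2 = 205
Step 3: r^2 = 16
Step 4: |p-c| > r so winding number = 0

0


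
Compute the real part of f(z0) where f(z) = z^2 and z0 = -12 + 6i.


Step 1: z0 = -12 + 6i
Step 2: z0^2 = (-12)^2 - 6^2 - 144i
Step 3: real part = 144 - 36 = 108

108


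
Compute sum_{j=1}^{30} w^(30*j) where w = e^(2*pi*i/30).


Step 1: The sum sum_{j=1}^{n} w^(k*j) equals n if n | k, else 0.
Step 2: Here n = 30, k = 30
Step 3: Does n divide k? 30 | 30 -> True
Step 4: Sum = 30

30


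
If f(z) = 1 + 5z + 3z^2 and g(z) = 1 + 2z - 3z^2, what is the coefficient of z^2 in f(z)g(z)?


Step 1: z^2 term in f*g comes from: (1)*(-3z^2) + (5z)*(2z) + (3z^2)*(1)
Step 2: = -3 + 10 + 3
Step 3: = 10

10


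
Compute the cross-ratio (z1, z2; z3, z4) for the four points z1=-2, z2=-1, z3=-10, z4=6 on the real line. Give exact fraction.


Step 1: (z1-z3)(z2-z4) = 8 * (-7) = -56
Step 2: (z1-z4)(z2-z3) = (-8) * 9 = -72
Step 3: Cross-ratio = 56/72 = 7/9

7/9


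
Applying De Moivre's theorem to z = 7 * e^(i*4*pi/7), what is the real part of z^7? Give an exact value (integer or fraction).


Step 1: By De Moivre's theorem, z^7 = 7^7 * e^(i*7*4*pi/7) = 823543 * (cos(4*pi) + i*sin(4*pi))
Step 2: |z|^7 = 7^7 = 823543
Step 3: Reduce the angle mod 2*pi: 4*pi - 4*pi = 0
Step 4: cos(0) = 1
Step 5: Re(z^7) = 823543 * 1 = 823543

823543


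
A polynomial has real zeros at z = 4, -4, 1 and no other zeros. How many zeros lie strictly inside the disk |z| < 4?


Step 1: Check each root:
  z = 4: |4| = 4 >= 4
  z = -4: |-4| = 4 >= 4
  z = 1: |1| = 1 < 4
Step 2: Count = 1

1


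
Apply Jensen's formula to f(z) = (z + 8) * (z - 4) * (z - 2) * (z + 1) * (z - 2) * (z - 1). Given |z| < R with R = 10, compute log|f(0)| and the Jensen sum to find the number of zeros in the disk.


Jensen's formula: (1/2pi)*integral log|f(Re^it)|dt = log|f(0)| + sum_{|a_k|<R} log(R/|a_k|)
Step 1: f(0) = 8 * (-4) * (-2) * 1 * (-2) * (-1) = 128
Step 2: log|f(0)| = log|-8| + log|4| + log|2| + log|-1| + log|2| + log|1| = 4.852
Step 3: Zeros inside |z| < 10: -8, 4, 2, -1, 2, 1
Step 4: Jensen sum = log(10/8) + log(10/4) + log(10/2) + log(10/1) + log(10/2) + log(10/1) = 8.9635
Step 5: n(R) = number of terms in the Jensen sum = count of zeros inside |z| < 10 = 6

6


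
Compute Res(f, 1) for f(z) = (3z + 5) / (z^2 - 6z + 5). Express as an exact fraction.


Step 1: Q(z) = z^2 - 6z + 5 = (z - 1)(z - 5)
Step 2: Q'(z) = 2z - 6
Step 3: Q'(1) = -4, P(1) = 8
Step 4: Res = P(1)/Q'(1) = 8/(-4) = -2

-2


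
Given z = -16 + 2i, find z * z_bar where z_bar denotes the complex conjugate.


Step 1: conj(z) = -16 - 2i
Step 2: z * conj(z) = (-16)^2 + 2^2
Step 3: = 256 + 4 = 260

260


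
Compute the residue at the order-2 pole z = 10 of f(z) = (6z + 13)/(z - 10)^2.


Step 1: Pole of order 2 at z = 10
Step 2: Res = lim d/dz [(z - 10)^2 * f(z)] as z -> 10
Step 3: (z - 10)^2 * f(z) = 6z + 13
Step 4: d/dz[6z + 13] = 6

6


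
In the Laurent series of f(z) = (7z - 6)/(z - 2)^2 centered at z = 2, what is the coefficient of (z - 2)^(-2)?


Step 1: Write the numerator in powers of (z - 2): 7z - 6 = 7(z - 2) + (7*2 - 6) = 7(z - 2) + 8
Step 2: Divide by (z - 2)^2: f(z) = 8(z - 2)^(-2) + 7(z - 2)^(-1)
Step 3: This finite sum is the Laurent series of f about z = 2.
Step 4: Coefficient of (z - 2)^(-2) = 7*2 - 6 = 8

8


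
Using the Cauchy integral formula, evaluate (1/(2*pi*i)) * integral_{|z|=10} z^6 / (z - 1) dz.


Step 1: f(z) = z^6, a = 1 is inside |z| = 10
Step 2: By Cauchy integral formula: (1/(2pi*i)) * integral = f(a)
Step 3: f(1) = 1^6 = 1

1


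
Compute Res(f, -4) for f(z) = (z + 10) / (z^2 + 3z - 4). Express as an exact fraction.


Step 1: Q(z) = z^2 + 3z - 4 = (z + 4)(z - 1)
Step 2: Q'(z) = 2z + 3
Step 3: Q'(-4) = -5, P(-4) = 6
Step 4: Res = P(-4)/Q'(-4) = 6/(-5) = -6/5

-6/5


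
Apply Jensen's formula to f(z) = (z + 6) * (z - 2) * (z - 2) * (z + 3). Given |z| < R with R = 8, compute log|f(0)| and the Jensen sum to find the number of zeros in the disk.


Jensen's formula: (1/2pi)*integral log|f(Re^it)|dt = log|f(0)| + sum_{|a_k|<R} log(R/|a_k|)
Step 1: f(0) = 6 * (-2) * (-2) * 3 = 72
Step 2: log|f(0)| = log|-6| + log|2| + log|2| + log|-3| = 4.2767
Step 3: Zeros inside |z| < 8: -6, 2, 2, -3
Step 4: Jensen sum = log(8/6) + log(8/2) + log(8/2) + log(8/3) = 4.0411
Step 5: n(R) = number of terms in the Jensen sum = count of zeros inside |z| < 8 = 4

4


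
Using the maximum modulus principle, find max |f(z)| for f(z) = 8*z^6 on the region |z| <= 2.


Step 1: On |z| = 2, |f(z)| = 8 * |z|^6 = 8 * 2^6
Step 2: By maximum modulus principle, maximum is on boundary.
Step 3: Maximum = 8 * 64 = 512

512


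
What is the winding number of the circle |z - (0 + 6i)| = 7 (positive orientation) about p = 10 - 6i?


Step 1: Center c = (0, 6), radius = 7
Step 2: |p - c|^2 = 10^2 + (-12)^2 = 244
Step 3: r^2 = 49
Step 4: |p-c| > r so winding number = 0

0


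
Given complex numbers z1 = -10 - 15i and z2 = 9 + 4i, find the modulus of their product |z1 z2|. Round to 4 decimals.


Step 1: |z1| = sqrt((-10)^2 + (-15)^2) = sqrt(325)
Step 2: |z2| = sqrt(9^2 + 4^2) = sqrt(97)
Step 3: |z1*z2| = |z1|*|z2| = sqrt(325) * sqrt(97) = sqrt(325 * 97) = sqrt(31525)
Step 4: = 177.5528

177.5528


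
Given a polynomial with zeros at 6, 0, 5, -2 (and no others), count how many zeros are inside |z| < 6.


Step 1: Check each root:
  z = 6: |6| = 6 >= 6
  z = 0: |0| = 0 < 6
  z = 5: |5| = 5 < 6
  z = -2: |-2| = 2 < 6
Step 2: Count = 3

3


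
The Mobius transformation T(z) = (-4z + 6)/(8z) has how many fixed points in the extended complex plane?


Step 1: Fixed points satisfy T(z) = z
Step 2: 8z^2 + 4z - 6 = 0
Step 3: Discriminant = 4^2 - 4*8*(-6) = 208
Step 4: Number of fixed points = 2

2


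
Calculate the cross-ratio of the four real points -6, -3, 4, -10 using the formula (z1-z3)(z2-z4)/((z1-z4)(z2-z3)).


Step 1: (z1-z3)(z2-z4) = (-10) * 7 = -70
Step 2: (z1-z4)(z2-z3) = 4 * (-7) = -28
Step 3: Cross-ratio = 70/28 = 5/2

5/2


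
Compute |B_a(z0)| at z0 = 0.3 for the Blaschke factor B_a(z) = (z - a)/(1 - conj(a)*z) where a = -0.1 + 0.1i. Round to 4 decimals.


Step 1: Numerator z0 - a = 0.3 - (-0.1 + 0.1i) = 0.4 - 0.1i
Step 2: Denominator 1 - conj(a)*z0 = 1 - (-0.1 - 0.1i)*0.3 = 1.03 + 0.03i
Step 3: |z0 - a|^2 = 0.4^2 + (-0.1)^2 = 0.17; |1 - conj(a)*z0|^2 = 1.03^2 + 0.03^2 = 1.0618
Step 4: |B_a(0.3)| = sqrt(0.17 / 1.0618) = sqrt(0.160105)
Step 5: = 0.4001

0.4001


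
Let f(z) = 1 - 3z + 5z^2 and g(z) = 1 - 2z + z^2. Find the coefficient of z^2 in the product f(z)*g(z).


Step 1: z^2 term in f*g comes from: (1)*(z^2) + (-3z)*(-2z) + (5z^2)*(1)
Step 2: = 1 + 6 + 5
Step 3: = 12

12


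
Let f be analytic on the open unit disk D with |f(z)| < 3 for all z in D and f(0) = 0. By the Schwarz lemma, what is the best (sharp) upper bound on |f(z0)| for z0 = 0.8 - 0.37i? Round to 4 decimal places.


Step 1: g = f/3 maps D -> D with g(0) = 0, so by the Schwarz lemma |g(z)| <= |z|, i.e. |f(z)| <= 3|z|; this is sharp (f(z) = 3z).
Step 2: |z0|^2 = 0.8^2 + (-0.37)^2 = 0.7769
Step 3: |z0| = sqrt(0.7769) = 0.881419
Step 4: Best bound = 3 * |z0| = 3 * 0.881419 = 2.6443

2.6443


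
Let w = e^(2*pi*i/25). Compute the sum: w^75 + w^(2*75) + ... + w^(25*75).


Step 1: The sum sum_{j=1}^{n} w^(k*j) equals n if n | k, else 0.
Step 2: Here n = 25, k = 75
Step 3: Does n divide k? 25 | 75 -> True
Step 4: Sum = 25

25


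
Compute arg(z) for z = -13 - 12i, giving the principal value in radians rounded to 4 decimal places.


Step 1: z = -13 - 12i
Step 2: arg(z) = atan2(-12, -13)
Step 3: arg(z) = -2.3962

-2.3962


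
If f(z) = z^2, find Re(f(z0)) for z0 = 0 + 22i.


Step 1: z0 = 0 + 22i
Step 2: z0^2 = 0^2 - 22^2 + 0i
Step 3: real part = 0 - 484 = -484

-484


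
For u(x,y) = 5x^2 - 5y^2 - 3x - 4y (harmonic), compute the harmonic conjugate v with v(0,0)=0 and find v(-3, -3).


Step 1: v_x = -u_y = 10y + 4
Step 2: v_y = u_x = 10x - 3
Step 3: v = 10xy + 4x - 3y + C
Step 4: v(0,0) = 0 => C = 0
Step 5: v(-3, -3) = 87

87


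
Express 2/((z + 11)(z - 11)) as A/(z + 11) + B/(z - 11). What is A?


Step 1: Multiply both sides by (z + 11) and set z = -11
Step 2: A = 2 / (-11 - 11)
Step 3: A = 2 / (-22)
Step 4: A = -1/11

-1/11


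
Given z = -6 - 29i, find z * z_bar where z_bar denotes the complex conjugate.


Step 1: conj(z) = -6 + 29i
Step 2: z * conj(z) = (-6)^2 + (-29)^2
Step 3: = 36 + 841 = 877

877


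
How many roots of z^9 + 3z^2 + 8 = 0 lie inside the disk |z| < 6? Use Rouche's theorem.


Step 1: On |z| = 6 the three terms have sizes |z^9| = 6^9 = 10077696, |3z^2| = 3*6^2 = 108, |8| = 8
Step 2: The dominant term is g(z) = z^9; let h(z) = 3z^2 + 8 so f = g + h
Step 3: On |z| = 6: |g| = 10077696 and |h| <= 108 + 8 = 116
Step 4: Since 10077696 > 116, |h| < |g| on |z| = 6, so by Rouche f has the same number of zeros as g inside |z| < 6
Step 5: g(z) = z^9 has 9 zeros (all at the origin) inside |z| < 6. Answer = 9

9


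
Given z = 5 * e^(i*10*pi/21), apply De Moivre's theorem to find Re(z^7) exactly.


Step 1: By De Moivre's theorem, z^7 = 5^7 * e^(i*7*10*pi/21) = 78125 * (cos(10*pi/3) + i*sin(10*pi/3))
Step 2: |z|^7 = 5^7 = 78125
Step 3: Reduce the angle mod 2*pi: 10*pi/3 - 2*pi = 4*pi/3
Step 4: cos(4*pi/3) = -1/2
Step 5: Re(z^7) = 78125 * (-1/2) = -78125/2

-78125/2


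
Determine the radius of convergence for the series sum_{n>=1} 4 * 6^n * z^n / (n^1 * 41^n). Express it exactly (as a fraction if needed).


Step 1: General term a_n = 4 * 6^n / (n^1 * 41^n)
Step 2: By the root test, |a_n|^(1/n) = 4^(1/n) * 6 / (n^(1/n) * 41) -> 6/41 as n -> infinity (since 4^(1/n) -> 1 and n^(1/n) -> 1)
Step 3: R = 1/lim|a_n|^(1/n) = 41/6

41/6


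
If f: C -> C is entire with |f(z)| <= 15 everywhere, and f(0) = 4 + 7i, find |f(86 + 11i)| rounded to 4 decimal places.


Step 1: By Liouville's theorem, a bounded entire function is constant.
Step 2: f(z) = f(0) = 4 + 7i for all z.
Step 3: |f(w)| = |4 + 7i| = sqrt(16 + 49)
Step 4: = 8.0623

8.0623


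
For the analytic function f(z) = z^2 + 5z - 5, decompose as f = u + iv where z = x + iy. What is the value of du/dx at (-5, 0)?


Step 1: f(z) = (x+iy)^2 + 5(x+iy) - 5
Step 2: u = (x^2 - y^2) + 5x - 5
Step 3: u_x = 2x + 5
Step 4: At (-5, 0): u_x = -10 + 5 = -5

-5


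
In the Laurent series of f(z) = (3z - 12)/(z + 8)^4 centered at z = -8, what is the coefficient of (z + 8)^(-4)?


Step 1: Write the numerator in powers of (z + 8): 3z - 12 = 3(z + 8) + (3*(-8) - 12) = 3(z + 8) - 36
Step 2: Divide by (z + 8)^4: f(z) = -36(z + 8)^(-4) + 3(z + 8)^(-3)
Step 3: This finite sum is the Laurent series of f about z = -8.
Step 4: Coefficient of (z + 8)^(-4) = 3*(-8) - 12 = -36

-36


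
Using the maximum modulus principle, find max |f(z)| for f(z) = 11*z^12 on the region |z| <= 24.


Step 1: On |z| = 24, |f(z)| = 11 * |z|^12 = 11 * 24^12
Step 2: By maximum modulus principle, maximum is on boundary.
Step 3: Maximum = 11 * 36520347436056576 = 401723821796622336

401723821796622336


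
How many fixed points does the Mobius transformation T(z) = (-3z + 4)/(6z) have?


Step 1: Fixed points satisfy T(z) = z
Step 2: 6z^2 + 3z - 4 = 0
Step 3: Discriminant = 3^2 - 4*6*(-4) = 105
Step 4: Number of fixed points = 2

2


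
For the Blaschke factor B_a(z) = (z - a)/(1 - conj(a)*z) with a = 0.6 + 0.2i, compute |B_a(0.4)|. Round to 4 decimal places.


Step 1: Numerator z0 - a = 0.4 - (0.6 + 0.2i) = -0.2 - 0.2i
Step 2: Denominator 1 - conj(a)*z0 = 1 - (0.6 - 0.2i)*0.4 = 0.76 + 0.08i
Step 3: |z0 - a|^2 = (-0.2)^2 + (-0.2)^2 = 0.08; |1 - conj(a)*z0|^2 = 0.76^2 + 0.08^2 = 0.584
Step 4: |B_a(0.4)| = sqrt(0.08 / 0.584) = sqrt(0.136986)
Step 5: = 0.3701

0.3701


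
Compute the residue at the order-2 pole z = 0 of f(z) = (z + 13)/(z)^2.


Step 1: Pole of order 2 at z = 0
Step 2: Res = lim d/dz [(z)^2 * f(z)] as z -> 0
Step 3: (z)^2 * f(z) = z + 13
Step 4: d/dz[z + 13] = 1

1


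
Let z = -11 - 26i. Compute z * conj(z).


Step 1: conj(z) = -11 + 26i
Step 2: z * conj(z) = (-11)^2 + (-26)^2
Step 3: = 121 + 676 = 797

797


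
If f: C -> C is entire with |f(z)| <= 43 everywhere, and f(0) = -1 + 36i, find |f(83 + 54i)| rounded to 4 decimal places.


Step 1: By Liouville's theorem, a bounded entire function is constant.
Step 2: f(z) = f(0) = -1 + 36i for all z.
Step 3: |f(w)| = |-1 + 36i| = sqrt(1 + 1296)
Step 4: = 36.0139

36.0139


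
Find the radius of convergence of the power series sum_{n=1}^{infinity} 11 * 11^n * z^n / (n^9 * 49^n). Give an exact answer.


Step 1: General term a_n = 11 * 11^n / (n^9 * 49^n)
Step 2: By the root test, |a_n|^(1/n) = 11^(1/n) * 11 / (n^(9/n) * 49) -> 11/49 as n -> infinity (since 11^(1/n) -> 1 and n^(9/n) -> 1)
Step 3: R = 1/lim|a_n|^(1/n) = 49/11

49/11


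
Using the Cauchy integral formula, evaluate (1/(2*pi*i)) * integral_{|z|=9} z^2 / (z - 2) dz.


Step 1: f(z) = z^2, a = 2 is inside |z| = 9
Step 2: By Cauchy integral formula: (1/(2pi*i)) * integral = f(a)
Step 3: f(2) = 2^2 = 4

4


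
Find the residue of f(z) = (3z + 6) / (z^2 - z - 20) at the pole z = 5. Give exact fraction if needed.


Step 1: Q(z) = z^2 - z - 20 = (z - 5)(z + 4)
Step 2: Q'(z) = 2z - 1
Step 3: Q'(5) = 9, P(5) = 21
Step 4: Res = P(5)/Q'(5) = 21/9 = 7/3

7/3


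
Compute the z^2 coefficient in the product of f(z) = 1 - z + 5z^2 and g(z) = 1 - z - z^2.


Step 1: z^2 term in f*g comes from: (1)*(-z^2) + (-z)*(-z) + (5z^2)*(1)
Step 2: = -1 + 1 + 5
Step 3: = 5

5


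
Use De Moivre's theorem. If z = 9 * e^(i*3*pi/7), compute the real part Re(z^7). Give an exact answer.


Step 1: By De Moivre's theorem, z^7 = 9^7 * e^(i*7*3*pi/7) = 4782969 * (cos(3*pi) + i*sin(3*pi))
Step 2: |z|^7 = 9^7 = 4782969
Step 3: Reduce the angle mod 2*pi: 3*pi - 2*pi = pi
Step 4: cos(pi) = -1
Step 5: Re(z^7) = 4782969 * (-1) = -4782969

-4782969


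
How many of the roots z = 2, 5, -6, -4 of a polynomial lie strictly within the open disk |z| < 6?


Step 1: Check each root:
  z = 2: |2| = 2 < 6
  z = 5: |5| = 5 < 6
  z = -6: |-6| = 6 >= 6
  z = -4: |-4| = 4 < 6
Step 2: Count = 3

3


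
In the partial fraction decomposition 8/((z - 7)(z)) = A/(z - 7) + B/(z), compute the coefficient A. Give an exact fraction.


Step 1: Multiply both sides by (z - 7) and set z = 7
Step 2: A = 8 / (7 - 0)
Step 3: A = 8 / 7
Step 4: A = 8/7

8/7


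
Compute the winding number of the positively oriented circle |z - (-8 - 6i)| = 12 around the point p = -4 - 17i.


Step 1: Center c = (-8, -6), radius = 12
Step 2: |p - c|^2 = 4^2 + (-11)^2 = 137
Step 3: r^2 = 144
Step 4: |p-c| < r so winding number = 1

1


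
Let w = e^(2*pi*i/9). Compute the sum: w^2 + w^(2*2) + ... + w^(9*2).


Step 1: The sum sum_{j=1}^{n} w^(k*j) equals n if n | k, else 0.
Step 2: Here n = 9, k = 2
Step 3: Does n divide k? 9 | 2 -> False
Step 4: Sum = 0

0


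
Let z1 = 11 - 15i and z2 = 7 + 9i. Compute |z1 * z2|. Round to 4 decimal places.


Step 1: |z1| = sqrt(11^2 + (-15)^2) = sqrt(346)
Step 2: |z2| = sqrt(7^2 + 9^2) = sqrt(130)
Step 3: |z1*z2| = |z1|*|z2| = sqrt(346) * sqrt(130) = sqrt(346 * 130) = sqrt(44980)
Step 4: = 212.0849

212.0849


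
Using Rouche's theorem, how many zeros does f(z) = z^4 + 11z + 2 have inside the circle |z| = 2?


Step 1: On |z| = 2 the three terms have sizes |z^4| = 2^4 = 16, |11z| = 11*2 = 22, |2| = 2
Step 2: The dominant term is g(z) = 11z; let h(z) = z^4 + 2 so f = g + h
Step 3: On |z| = 2: |g| = 22 and |h| <= 16 + 2 = 18
Step 4: Since 22 > 18, |h| < |g| on |z| = 2, so by Rouche f has the same number of zeros as g inside |z| < 2
Step 5: g(z) = 11z has 1 zero (at the origin, multiplicity 1) inside |z| < 2. Answer = 1

1


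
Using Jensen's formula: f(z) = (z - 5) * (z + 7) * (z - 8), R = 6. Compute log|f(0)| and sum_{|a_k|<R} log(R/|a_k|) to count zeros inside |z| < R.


Jensen's formula: (1/2pi)*integral log|f(Re^it)|dt = log|f(0)| + sum_{|a_k|<R} log(R/|a_k|)
Step 1: f(0) = (-5) * 7 * (-8) = 280
Step 2: log|f(0)| = log|5| + log|-7| + log|8| = 5.6348
Step 3: Zeros inside |z| < 6: 5
Step 4: Jensen sum = log(6/5) = 0.1823
Step 5: n(R) = number of terms in the Jensen sum = count of zeros inside |z| < 6 = 1

1


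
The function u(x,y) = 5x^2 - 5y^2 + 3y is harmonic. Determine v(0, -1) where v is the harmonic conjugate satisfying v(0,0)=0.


Step 1: v_x = -u_y = 10y - 3
Step 2: v_y = u_x = 10x + 0
Step 3: v = 10xy - 3x + C
Step 4: v(0,0) = 0 => C = 0
Step 5: v(0, -1) = 0

0


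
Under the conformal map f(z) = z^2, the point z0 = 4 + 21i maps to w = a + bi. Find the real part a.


Step 1: z0 = 4 + 21i
Step 2: z0^2 = 4^2 - 21^2 + 168i
Step 3: real part = 16 - 441 = -425

-425


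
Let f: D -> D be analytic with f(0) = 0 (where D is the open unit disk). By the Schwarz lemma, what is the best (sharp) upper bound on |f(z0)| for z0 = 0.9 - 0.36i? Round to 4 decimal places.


Step 1: Schwarz lemma: if f: D -> D is analytic with f(0) = 0, then |f(z)| <= |z| for all z in D, and this is sharp (f(z) = z).
Step 2: |z0|^2 = 0.9^2 + (-0.36)^2 = 0.9396
Step 3: |z0| = sqrt(0.9396) = 0.96933
Step 4: Best bound = |z0| = 0.9693

0.9693


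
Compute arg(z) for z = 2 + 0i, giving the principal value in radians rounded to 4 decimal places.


Step 1: z = 2 + 0i
Step 2: arg(z) = atan2(0, 2)
Step 3: arg(z) = 0.0

0.0


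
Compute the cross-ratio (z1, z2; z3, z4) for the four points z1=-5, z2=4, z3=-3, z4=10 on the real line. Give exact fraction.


Step 1: (z1-z3)(z2-z4) = (-2) * (-6) = 12
Step 2: (z1-z4)(z2-z3) = (-15) * 7 = -105
Step 3: Cross-ratio = -12/105 = -4/35

-4/35


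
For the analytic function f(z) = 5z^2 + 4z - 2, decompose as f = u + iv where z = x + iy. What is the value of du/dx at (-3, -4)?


Step 1: f(z) = 5(x+iy)^2 + 4(x+iy) - 2
Step 2: u = 5(x^2 - y^2) + 4x - 2
Step 3: u_x = 10x + 4
Step 4: At (-3, -4): u_x = -30 + 4 = -26

-26


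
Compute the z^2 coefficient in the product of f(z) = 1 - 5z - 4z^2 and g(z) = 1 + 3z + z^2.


Step 1: z^2 term in f*g comes from: (1)*(z^2) + (-5z)*(3z) + (-4z^2)*(1)
Step 2: = 1 - 15 - 4
Step 3: = -18

-18


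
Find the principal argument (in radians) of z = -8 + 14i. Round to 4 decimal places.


Step 1: z = -8 + 14i
Step 2: arg(z) = atan2(14, -8)
Step 3: arg(z) = 2.0899

2.0899


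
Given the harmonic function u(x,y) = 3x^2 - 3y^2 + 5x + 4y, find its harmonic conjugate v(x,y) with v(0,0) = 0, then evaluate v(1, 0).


Step 1: v_x = -u_y = 6y - 4
Step 2: v_y = u_x = 6x + 5
Step 3: v = 6xy - 4x + 5y + C
Step 4: v(0,0) = 0 => C = 0
Step 5: v(1, 0) = -4

-4


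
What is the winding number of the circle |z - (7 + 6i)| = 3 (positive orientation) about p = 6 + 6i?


Step 1: Center c = (7, 6), radius = 3
Step 2: |p - c|^2 = (-1)^2 + 0^2 = 1
Step 3: r^2 = 9
Step 4: |p-c| < r so winding number = 1

1


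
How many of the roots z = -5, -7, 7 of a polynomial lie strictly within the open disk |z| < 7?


Step 1: Check each root:
  z = -5: |-5| = 5 < 7
  z = -7: |-7| = 7 >= 7
  z = 7: |7| = 7 >= 7
Step 2: Count = 1

1


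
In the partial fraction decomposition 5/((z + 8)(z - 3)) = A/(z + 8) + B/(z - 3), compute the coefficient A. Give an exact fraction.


Step 1: Multiply both sides by (z + 8) and set z = -8
Step 2: A = 5 / (-8 - 3)
Step 3: A = 5 / (-11)
Step 4: A = -5/11

-5/11


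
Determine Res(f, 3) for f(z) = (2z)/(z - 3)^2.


Step 1: Pole of order 2 at z = 3
Step 2: Res = lim d/dz [(z - 3)^2 * f(z)] as z -> 3
Step 3: (z - 3)^2 * f(z) = 2z
Step 4: d/dz[2z] = 2

2


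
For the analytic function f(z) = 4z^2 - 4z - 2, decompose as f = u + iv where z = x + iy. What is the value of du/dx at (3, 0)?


Step 1: f(z) = 4(x+iy)^2 - 4(x+iy) - 2
Step 2: u = 4(x^2 - y^2) - 4x - 2
Step 3: u_x = 8x - 4
Step 4: At (3, 0): u_x = 24 - 4 = 20

20


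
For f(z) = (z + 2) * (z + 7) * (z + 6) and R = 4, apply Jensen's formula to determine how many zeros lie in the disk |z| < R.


Jensen's formula: (1/2pi)*integral log|f(Re^it)|dt = log|f(0)| + sum_{|a_k|<R} log(R/|a_k|)
Step 1: f(0) = 2 * 7 * 6 = 84
Step 2: log|f(0)| = log|-2| + log|-7| + log|-6| = 4.4308
Step 3: Zeros inside |z| < 4: -2
Step 4: Jensen sum = log(4/2) = 0.6931
Step 5: n(R) = number of terms in the Jensen sum = count of zeros inside |z| < 4 = 1

1


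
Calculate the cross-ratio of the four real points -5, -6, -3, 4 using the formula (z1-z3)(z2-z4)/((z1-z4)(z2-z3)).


Step 1: (z1-z3)(z2-z4) = (-2) * (-10) = 20
Step 2: (z1-z4)(z2-z3) = (-9) * (-3) = 27
Step 3: Cross-ratio = 20/27 = 20/27

20/27


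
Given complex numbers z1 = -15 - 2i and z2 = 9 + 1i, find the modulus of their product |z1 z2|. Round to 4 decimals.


Step 1: |z1| = sqrt((-15)^2 + (-2)^2) = sqrt(229)
Step 2: |z2| = sqrt(9^2 + 1^2) = sqrt(82)
Step 3: |z1*z2| = |z1|*|z2| = sqrt(229) * sqrt(82) = sqrt(229 * 82) = sqrt(18778)
Step 4: = 137.0328

137.0328


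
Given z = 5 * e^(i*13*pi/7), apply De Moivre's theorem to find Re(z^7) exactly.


Step 1: By De Moivre's theorem, z^7 = 5^7 * e^(i*7*13*pi/7) = 78125 * (cos(13*pi) + i*sin(13*pi))
Step 2: |z|^7 = 5^7 = 78125
Step 3: Reduce the angle mod 2*pi: 13*pi - 12*pi = pi
Step 4: cos(pi) = -1
Step 5: Re(z^7) = 78125 * (-1) = -78125

-78125


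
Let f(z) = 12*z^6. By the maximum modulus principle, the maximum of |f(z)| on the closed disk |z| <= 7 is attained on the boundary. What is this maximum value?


Step 1: On |z| = 7, |f(z)| = 12 * |z|^6 = 12 * 7^6
Step 2: By maximum modulus principle, maximum is on boundary.
Step 3: Maximum = 12 * 117649 = 1411788

1411788


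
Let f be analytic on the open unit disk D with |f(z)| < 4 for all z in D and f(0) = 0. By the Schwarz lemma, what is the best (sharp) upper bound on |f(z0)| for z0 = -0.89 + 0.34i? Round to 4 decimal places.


Step 1: g = f/4 maps D -> D with g(0) = 0, so by the Schwarz lemma |g(z)| <= |z|, i.e. |f(z)| <= 4|z|; this is sharp (f(z) = 4z).
Step 2: |z0|^2 = (-0.89)^2 + 0.34^2 = 0.9077
Step 3: |z0| = sqrt(0.9077) = 0.952733
Step 4: Best bound = 4 * |z0| = 4 * 0.952733 = 3.8109

3.8109


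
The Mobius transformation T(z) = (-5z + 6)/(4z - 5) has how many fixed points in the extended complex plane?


Step 1: Fixed points satisfy T(z) = z
Step 2: 4z^2 - 6 = 0
Step 3: Discriminant = 0^2 - 4*4*(-6) = 96
Step 4: Number of fixed points = 2

2


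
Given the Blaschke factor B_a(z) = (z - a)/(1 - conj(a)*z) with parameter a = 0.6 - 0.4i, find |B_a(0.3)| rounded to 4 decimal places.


Step 1: Numerator z0 - a = 0.3 - (0.6 - 0.4i) = -0.3 + 0.4i
Step 2: Denominator 1 - conj(a)*z0 = 1 - (0.6 + 0.4i)*0.3 = 0.82 - 0.12i
Step 3: |z0 - a|^2 = (-0.3)^2 + 0.4^2 = 0.25; |1 - conj(a)*z0|^2 = 0.82^2 + (-0.12)^2 = 0.6868
Step 4: |B_a(0.3)| = sqrt(0.25 / 0.6868) = sqrt(0.364007)
Step 5: = 0.6033

0.6033


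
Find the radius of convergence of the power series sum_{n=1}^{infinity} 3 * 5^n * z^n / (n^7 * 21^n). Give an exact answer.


Step 1: General term a_n = 3 * 5^n / (n^7 * 21^n)
Step 2: By the root test, |a_n|^(1/n) = 3^(1/n) * 5 / (n^(7/n) * 21) -> 5/21 as n -> infinity (since 3^(1/n) -> 1 and n^(7/n) -> 1)
Step 3: R = 1/lim|a_n|^(1/n) = 21/5

21/5


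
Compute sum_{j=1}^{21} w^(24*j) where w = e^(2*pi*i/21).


Step 1: The sum sum_{j=1}^{n} w^(k*j) equals n if n | k, else 0.
Step 2: Here n = 21, k = 24
Step 3: Does n divide k? 21 | 24 -> False
Step 4: Sum = 0

0


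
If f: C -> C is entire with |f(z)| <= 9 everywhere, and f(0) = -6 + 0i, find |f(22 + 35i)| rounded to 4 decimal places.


Step 1: By Liouville's theorem, a bounded entire function is constant.
Step 2: f(z) = f(0) = -6 + 0i for all z.
Step 3: |f(w)| = |-6 + 0i| = sqrt(36 + 0)
Step 4: = 6.0

6.0


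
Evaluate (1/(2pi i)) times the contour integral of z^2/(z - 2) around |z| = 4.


Step 1: f(z) = z^2, a = 2 is inside |z| = 4
Step 2: By Cauchy integral formula: (1/(2pi*i)) * integral = f(a)
Step 3: f(2) = 2^2 = 4

4


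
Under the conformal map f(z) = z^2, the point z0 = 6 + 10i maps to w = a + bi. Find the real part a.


Step 1: z0 = 6 + 10i
Step 2: z0^2 = 6^2 - 10^2 + 120i
Step 3: real part = 36 - 100 = -64

-64


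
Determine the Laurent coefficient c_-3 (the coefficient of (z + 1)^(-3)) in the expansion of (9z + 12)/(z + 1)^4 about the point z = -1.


Step 1: Write the numerator in powers of (z + 1): 9z + 12 = 9(z + 1) + (9*(-1) + 12) = 9(z + 1) + 3
Step 2: Divide by (z + 1)^4: f(z) = 3(z + 1)^(-4) + 9(z + 1)^(-3)
Step 3: This finite sum is the Laurent series of f about z = -1.
Step 4: Coefficient of (z + 1)^(-3) = coefficient of (z + 1) in the re-centred numerator = 9

9


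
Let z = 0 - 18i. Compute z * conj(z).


Step 1: conj(z) = 0 + 18i
Step 2: z * conj(z) = 0^2 + (-18)^2
Step 3: = 0 + 324 = 324

324


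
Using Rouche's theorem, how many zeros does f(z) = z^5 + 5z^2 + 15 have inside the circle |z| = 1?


Step 1: On |z| = 1 the three terms have sizes |z^5| = 1^5 = 1, |5z^2| = 5*1^2 = 5, |15| = 15
Step 2: The dominant term is g(z) = 15; let h(z) = z^5 + 5z^2 so f = g + h
Step 3: On |z| = 1: |g| = 15 and |h| <= 1 + 5 = 6
Step 4: Since 15 > 6, |h| < |g| on |z| = 1, so by Rouche f has the same number of zeros as g inside |z| < 1
Step 5: g(z) = 15 is a nonzero constant with no zeros inside |z| < 1. Answer = 0

0


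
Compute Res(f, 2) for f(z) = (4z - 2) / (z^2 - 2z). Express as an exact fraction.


Step 1: Q(z) = z^2 - 2z = (z - 2)(z)
Step 2: Q'(z) = 2z - 2
Step 3: Q'(2) = 2, P(2) = 6
Step 4: Res = P(2)/Q'(2) = 6/2 = 3

3


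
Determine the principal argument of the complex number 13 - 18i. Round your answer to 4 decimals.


Step 1: z = 13 - 18i
Step 2: arg(z) = atan2(-18, 13)
Step 3: arg(z) = -0.9453

-0.9453


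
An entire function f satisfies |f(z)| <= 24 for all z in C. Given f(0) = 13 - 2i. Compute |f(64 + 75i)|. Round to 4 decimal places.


Step 1: By Liouville's theorem, a bounded entire function is constant.
Step 2: f(z) = f(0) = 13 - 2i for all z.
Step 3: |f(w)| = |13 - 2i| = sqrt(169 + 4)
Step 4: = 13.1529

13.1529


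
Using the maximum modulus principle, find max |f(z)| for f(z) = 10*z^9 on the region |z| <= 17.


Step 1: On |z| = 17, |f(z)| = 10 * |z|^9 = 10 * 17^9
Step 2: By maximum modulus principle, maximum is on boundary.
Step 3: Maximum = 10 * 118587876497 = 1185878764970

1185878764970


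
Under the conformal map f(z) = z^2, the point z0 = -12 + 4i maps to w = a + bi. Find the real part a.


Step 1: z0 = -12 + 4i
Step 2: z0^2 = (-12)^2 - 4^2 - 96i
Step 3: real part = 144 - 16 = 128

128


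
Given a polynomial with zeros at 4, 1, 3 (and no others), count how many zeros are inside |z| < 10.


Step 1: Check each root:
  z = 4: |4| = 4 < 10
  z = 1: |1| = 1 < 10
  z = 3: |3| = 3 < 10
Step 2: Count = 3

3


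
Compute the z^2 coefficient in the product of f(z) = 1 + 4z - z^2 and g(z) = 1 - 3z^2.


Step 1: z^2 term in f*g comes from: (1)*(-3z^2) + (4z)*(0) + (-z^2)*(1)
Step 2: = -3 + 0 - 1
Step 3: = -4

-4


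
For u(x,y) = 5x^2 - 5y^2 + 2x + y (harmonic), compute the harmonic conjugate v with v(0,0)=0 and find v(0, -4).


Step 1: v_x = -u_y = 10y - 1
Step 2: v_y = u_x = 10x + 2
Step 3: v = 10xy - x + 2y + C
Step 4: v(0,0) = 0 => C = 0
Step 5: v(0, -4) = -8

-8


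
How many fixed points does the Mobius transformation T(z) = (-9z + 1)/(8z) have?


Step 1: Fixed points satisfy T(z) = z
Step 2: 8z^2 + 9z - 1 = 0
Step 3: Discriminant = 9^2 - 4*8*(-1) = 113
Step 4: Number of fixed points = 2

2


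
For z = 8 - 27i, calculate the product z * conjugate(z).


Step 1: conj(z) = 8 + 27i
Step 2: z * conj(z) = 8^2 + (-27)^2
Step 3: = 64 + 729 = 793

793


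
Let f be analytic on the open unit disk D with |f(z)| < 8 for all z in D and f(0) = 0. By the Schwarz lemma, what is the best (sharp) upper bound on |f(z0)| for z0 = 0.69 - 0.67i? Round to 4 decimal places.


Step 1: g = f/8 maps D -> D with g(0) = 0, so by the Schwarz lemma |g(z)| <= |z|, i.e. |f(z)| <= 8|z|; this is sharp (f(z) = 8z).
Step 2: |z0|^2 = 0.69^2 + (-0.67)^2 = 0.925
Step 3: |z0| = sqrt(0.925) = 0.961769
Step 4: Best bound = 8 * |z0| = 8 * 0.961769 = 7.6942

7.6942


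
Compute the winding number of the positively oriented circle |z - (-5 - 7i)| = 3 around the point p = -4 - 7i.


Step 1: Center c = (-5, -7), radius = 3
Step 2: |p - c|^2 = 1^2 + 0^2 = 1
Step 3: r^2 = 9
Step 4: |p-c| < r so winding number = 1

1


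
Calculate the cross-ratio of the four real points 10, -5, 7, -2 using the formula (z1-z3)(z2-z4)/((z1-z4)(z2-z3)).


Step 1: (z1-z3)(z2-z4) = 3 * (-3) = -9
Step 2: (z1-z4)(z2-z3) = 12 * (-12) = -144
Step 3: Cross-ratio = 9/144 = 1/16

1/16


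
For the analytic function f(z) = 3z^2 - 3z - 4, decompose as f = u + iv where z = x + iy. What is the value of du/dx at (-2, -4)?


Step 1: f(z) = 3(x+iy)^2 - 3(x+iy) - 4
Step 2: u = 3(x^2 - y^2) - 3x - 4
Step 3: u_x = 6x - 3
Step 4: At (-2, -4): u_x = -12 - 3 = -15

-15


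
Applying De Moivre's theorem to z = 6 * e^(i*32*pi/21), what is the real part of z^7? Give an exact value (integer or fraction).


Step 1: By De Moivre's theorem, z^7 = 6^7 * e^(i*7*32*pi/21) = 279936 * (cos(32*pi/3) + i*sin(32*pi/3))
Step 2: |z|^7 = 6^7 = 279936
Step 3: Reduce the angle mod 2*pi: 32*pi/3 - 10*pi = 2*pi/3
Step 4: cos(2*pi/3) = -1/2
Step 5: Re(z^7) = 279936 * (-1/2) = -139968

-139968


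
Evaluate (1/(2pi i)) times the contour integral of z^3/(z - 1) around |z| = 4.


Step 1: f(z) = z^3, a = 1 is inside |z| = 4
Step 2: By Cauchy integral formula: (1/(2pi*i)) * integral = f(a)
Step 3: f(1) = 1^3 = 1

1


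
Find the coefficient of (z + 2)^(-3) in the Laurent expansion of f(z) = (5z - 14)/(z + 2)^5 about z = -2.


Step 1: Write the numerator in powers of (z + 2): 5z - 14 = 5(z + 2) + (5*(-2) - 14) = 5(z + 2) - 24
Step 2: Divide by (z + 2)^5: f(z) = -24(z + 2)^(-5) + 5(z + 2)^(-4)
Step 3: This finite sum is the Laurent series of f about z = -2.
Step 4: Only the powers -5 and -4 appear, so the coefficient of (z + 2)^(-3) = 0

0


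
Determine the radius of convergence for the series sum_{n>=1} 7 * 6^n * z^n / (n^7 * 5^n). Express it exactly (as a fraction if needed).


Step 1: General term a_n = 7 * 6^n / (n^7 * 5^n)
Step 2: By the root test, |a_n|^(1/n) = 7^(1/n) * 6 / (n^(7/n) * 5) -> 6/5 as n -> infinity (since 7^(1/n) -> 1 and n^(7/n) -> 1)
Step 3: R = 1/lim|a_n|^(1/n) = 5/6

5/6


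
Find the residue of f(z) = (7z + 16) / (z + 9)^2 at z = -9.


Step 1: Pole of order 2 at z = -9
Step 2: Res = lim d/dz [(z + 9)^2 * f(z)] as z -> -9
Step 3: (z + 9)^2 * f(z) = 7z + 16
Step 4: d/dz[7z + 16] = 7

7


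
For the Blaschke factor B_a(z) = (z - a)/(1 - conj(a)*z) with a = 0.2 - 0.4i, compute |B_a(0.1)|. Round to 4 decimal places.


Step 1: Numerator z0 - a = 0.1 - (0.2 - 0.4i) = -0.1 + 0.4i
Step 2: Denominator 1 - conj(a)*z0 = 1 - (0.2 + 0.4i)*0.1 = 0.98 - 0.04i
Step 3: |z0 - a|^2 = (-0.1)^2 + 0.4^2 = 0.17; |1 - conj(a)*z0|^2 = 0.98^2 + (-0.04)^2 = 0.962
Step 4: |B_a(0.1)| = sqrt(0.17 / 0.962) = sqrt(0.176715)
Step 5: = 0.4204

0.4204


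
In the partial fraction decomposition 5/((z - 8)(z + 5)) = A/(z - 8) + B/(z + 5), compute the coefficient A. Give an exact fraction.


Step 1: Multiply both sides by (z - 8) and set z = 8
Step 2: A = 5 / (8 + 5)
Step 3: A = 5 / 13
Step 4: A = 5/13

5/13


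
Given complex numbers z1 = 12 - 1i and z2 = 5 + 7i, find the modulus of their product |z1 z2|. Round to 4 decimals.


Step 1: |z1| = sqrt(12^2 + (-1)^2) = sqrt(145)
Step 2: |z2| = sqrt(5^2 + 7^2) = sqrt(74)
Step 3: |z1*z2| = |z1|*|z2| = sqrt(145) * sqrt(74) = sqrt(145 * 74) = sqrt(10730)
Step 4: = 103.5857

103.5857


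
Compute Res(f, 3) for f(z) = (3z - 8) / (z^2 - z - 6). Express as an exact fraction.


Step 1: Q(z) = z^2 - z - 6 = (z - 3)(z + 2)
Step 2: Q'(z) = 2z - 1
Step 3: Q'(3) = 5, P(3) = 1
Step 4: Res = P(3)/Q'(3) = 1/5 = 1/5

1/5


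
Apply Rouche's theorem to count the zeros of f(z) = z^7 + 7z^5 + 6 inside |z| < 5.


Step 1: On |z| = 5 the three terms have sizes |z^7| = 5^7 = 78125, |7z^5| = 7*5^5 = 21875, |6| = 6
Step 2: The dominant term is g(z) = z^7; let h(z) = 7z^5 + 6 so f = g + h
Step 3: On |z| = 5: |g| = 78125 and |h| <= 21875 + 6 = 21881
Step 4: Since 78125 > 21881, |h| < |g| on |z| = 5, so by Rouche f has the same number of zeros as g inside |z| < 5
Step 5: g(z) = z^7 has 7 zeros (all at the origin) inside |z| < 5. Answer = 7

7


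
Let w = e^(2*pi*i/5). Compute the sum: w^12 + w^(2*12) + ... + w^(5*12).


Step 1: The sum sum_{j=1}^{n} w^(k*j) equals n if n | k, else 0.
Step 2: Here n = 5, k = 12
Step 3: Does n divide k? 5 | 12 -> False
Step 4: Sum = 0

0


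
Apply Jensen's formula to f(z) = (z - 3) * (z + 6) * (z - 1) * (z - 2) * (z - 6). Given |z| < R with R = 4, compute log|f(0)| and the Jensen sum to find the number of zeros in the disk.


Jensen's formula: (1/2pi)*integral log|f(Re^it)|dt = log|f(0)| + sum_{|a_k|<R} log(R/|a_k|)
Step 1: f(0) = (-3) * 6 * (-1) * (-2) * (-6) = 216
Step 2: log|f(0)| = log|3| + log|-6| + log|1| + log|2| + log|6| = 5.3753
Step 3: Zeros inside |z| < 4: 3, 1, 2
Step 4: Jensen sum = log(4/3) + log(4/1) + log(4/2) = 2.3671
Step 5: n(R) = number of terms in the Jensen sum = count of zeros inside |z| < 4 = 3

3


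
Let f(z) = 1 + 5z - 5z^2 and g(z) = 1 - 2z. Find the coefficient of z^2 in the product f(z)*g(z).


Step 1: z^2 term in f*g comes from: (1)*(0) + (5z)*(-2z) + (-5z^2)*(1)
Step 2: = 0 - 10 - 5
Step 3: = -15

-15


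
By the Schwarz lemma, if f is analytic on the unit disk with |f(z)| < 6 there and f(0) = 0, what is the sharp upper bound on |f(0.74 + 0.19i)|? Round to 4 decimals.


Step 1: g = f/6 maps D -> D with g(0) = 0, so by the Schwarz lemma |g(z)| <= |z|, i.e. |f(z)| <= 6|z|; this is sharp (f(z) = 6z).
Step 2: |z0|^2 = 0.74^2 + 0.19^2 = 0.5837
Step 3: |z0| = sqrt(0.5837) = 0.764003
Step 4: Best bound = 6 * |z0| = 6 * 0.764003 = 4.584

4.584


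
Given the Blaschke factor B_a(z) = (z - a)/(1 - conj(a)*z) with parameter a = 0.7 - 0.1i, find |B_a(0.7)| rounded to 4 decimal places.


Step 1: Numerator z0 - a = 0.7 - (0.7 - 0.1i) = 0 + 0.1i
Step 2: Denominator 1 - conj(a)*z0 = 1 - (0.7 + 0.1i)*0.7 = 0.51 - 0.07i
Step 3: |z0 - a|^2 = 0^2 + 0.1^2 = 0.01; |1 - conj(a)*z0|^2 = 0.51^2 + (-0.07)^2 = 0.265
Step 4: |B_a(0.7)| = sqrt(0.01 / 0.265) = sqrt(0.037736)
Step 5: = 0.1943

0.1943


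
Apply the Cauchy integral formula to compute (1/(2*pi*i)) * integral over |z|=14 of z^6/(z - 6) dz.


Step 1: f(z) = z^6, a = 6 is inside |z| = 14
Step 2: By Cauchy integral formula: (1/(2pi*i)) * integral = f(a)
Step 3: f(6) = 6^6 = 46656

46656


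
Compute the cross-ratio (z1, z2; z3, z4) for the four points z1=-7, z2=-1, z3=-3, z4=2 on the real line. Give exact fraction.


Step 1: (z1-z3)(z2-z4) = (-4) * (-3) = 12
Step 2: (z1-z4)(z2-z3) = (-9) * 2 = -18
Step 3: Cross-ratio = -12/18 = -2/3

-2/3


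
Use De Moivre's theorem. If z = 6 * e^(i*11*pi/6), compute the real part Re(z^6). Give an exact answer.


Step 1: By De Moivre's theorem, z^6 = 6^6 * e^(i*6*11*pi/6) = 46656 * (cos(11*pi) + i*sin(11*pi))
Step 2: |z|^6 = 6^6 = 46656
Step 3: Reduce the angle mod 2*pi: 11*pi - 10*pi = pi
Step 4: cos(pi) = -1
Step 5: Re(z^6) = 46656 * (-1) = -46656

-46656


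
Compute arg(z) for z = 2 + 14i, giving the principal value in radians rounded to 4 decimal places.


Step 1: z = 2 + 14i
Step 2: arg(z) = atan2(14, 2)
Step 3: arg(z) = 1.4289

1.4289


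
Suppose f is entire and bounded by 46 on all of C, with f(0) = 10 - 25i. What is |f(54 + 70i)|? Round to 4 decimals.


Step 1: By Liouville's theorem, a bounded entire function is constant.
Step 2: f(z) = f(0) = 10 - 25i for all z.
Step 3: |f(w)| = |10 - 25i| = sqrt(100 + 625)
Step 4: = 26.9258

26.9258


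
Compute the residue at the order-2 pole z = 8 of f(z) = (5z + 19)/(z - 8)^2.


Step 1: Pole of order 2 at z = 8
Step 2: Res = lim d/dz [(z - 8)^2 * f(z)] as z -> 8
Step 3: (z - 8)^2 * f(z) = 5z + 19
Step 4: d/dz[5z + 19] = 5

5


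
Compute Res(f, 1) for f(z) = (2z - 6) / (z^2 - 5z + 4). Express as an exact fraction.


Step 1: Q(z) = z^2 - 5z + 4 = (z - 1)(z - 4)
Step 2: Q'(z) = 2z - 5
Step 3: Q'(1) = -3, P(1) = -4
Step 4: Res = P(1)/Q'(1) = -4/(-3) = 4/3

4/3


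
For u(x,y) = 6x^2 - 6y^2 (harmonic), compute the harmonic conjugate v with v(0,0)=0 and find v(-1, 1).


Step 1: v_x = -u_y = 12y + 0
Step 2: v_y = u_x = 12x + 0
Step 3: v = 12xy + C
Step 4: v(0,0) = 0 => C = 0
Step 5: v(-1, 1) = -12

-12


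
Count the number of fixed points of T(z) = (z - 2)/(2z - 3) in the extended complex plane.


Step 1: Fixed points satisfy T(z) = z
Step 2: 2z^2 - 4z + 2 = 0
Step 3: Discriminant = (-4)^2 - 4*2*2 = 0
Step 4: Number of fixed points = 1

1
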